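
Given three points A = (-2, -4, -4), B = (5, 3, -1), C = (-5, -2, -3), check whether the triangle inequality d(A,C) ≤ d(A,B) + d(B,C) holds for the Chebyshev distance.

d(A,B) = max(7, 7, 3) = 7, d(B,C) = max(10, 5, 2) = 10, d(A,C) = max(3, 2, 1) = 3.
d(A,C) = 3 ≤ 7 + 10 = 17. Triangle inequality is satisfied.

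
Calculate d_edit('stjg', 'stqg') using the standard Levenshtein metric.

Let D[i][j] be the edit distance between the first i characters of 'stjg' and the first j characters of 'stqg', with D[i][0] = i, D[0][j] = j, and D[i][j] = D[i-1][j-1] if the characters match, else 1 + min(D[i-1][j], D[i][j-1], D[i-1][j-1]). Filling the table (rows: prefixes of 'stjg', columns: prefixes of 'stqg'):
     ε  s  t  q  g
  ε  0  1  2  3  4
  s  1  0  1  2  3
  t  2  1  0  1  2
  j  3  2  1  1  2
  g  4  3  2  2  1
The bottom-right entry gives D[4][4] = 1, so no sequence of fewer than 1 edit works. Backtracking through the table gives one optimal edit sequence (1 edit):
  stjg → stqg (sub j→q @3)
Edit distance = 1.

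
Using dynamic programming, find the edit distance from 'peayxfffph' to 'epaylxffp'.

Let D[i][j] be the edit distance between the first i characters of 'peayxfffph' and the first j characters of 'epaylxffp', with D[i][0] = i, D[0][j] = j, and D[i][j] = D[i-1][j-1] if the characters match, else 1 + min(D[i-1][j], D[i][j-1], D[i-1][j-1]). Filling the table (rows: prefixes of 'peayxfffph', columns: prefixes of 'epaylxffp'):
     ε  e  p  a  y  l  x  f  f  p
  ε  0  1  2  3  4  5  6  7  8  9
  p  1  1  1  2  3  4  5  6  7  8
  e  2  1  2  2  3  4  5  6  7  8
  a  3  2  2  2  3  4  5  6  7  8
  y  4  3  3  3  2  3  4  5  6  7
  x  5  4  4  4  3  3  3  4  5  6
  f  6  5  5  5  4  4  4  3  4  5
  f  7  6  6  6  5  5  5  4  3  4
  f  8  7  7  7  6  6  6  5  4  4
  p  9  8  7  8  7  7  7  6  5  4
  h 10  9  8  8  8  8  8  7  6  5
The bottom-right entry gives D[10][9] = 5, so no sequence of fewer than 5 edits works. Backtracking through the table gives one optimal edit sequence (5 edits):
  peayxfffph → eeayxfffph (sub p→e @1)
  eeayxfffph → epayxfffph (sub e→p @2)
  epayxfffph → epaylfffph (sub x→l @5)
  epaylfffph → epaylxffph (sub f→x @6)
  epaylxffph → epaylxffp (del h @10)
Edit distance = 5.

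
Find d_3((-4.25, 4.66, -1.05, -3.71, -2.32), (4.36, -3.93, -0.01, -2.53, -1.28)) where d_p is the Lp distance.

(Σ|x_i - y_i|^3)^(1/3) = (|-4.25 - 4.36|^3 + |4.66 - (-3.93)|^3 + |-1.05 - (-0.01)|^3 + |-3.71 - (-2.53)|^3 + |-2.32 - (-1.28)|^3)^(1/3)
= (8.61^3 + 8.59^3 + 1.04^3 + 1.18^3 + 1.04^3)^(1/3) ≈ (638.2774 + 633.8398 + 1.1249 + 1.643 + 1.1249)^(1/3) = (1276.01)^(1/3) ≈ 10.8464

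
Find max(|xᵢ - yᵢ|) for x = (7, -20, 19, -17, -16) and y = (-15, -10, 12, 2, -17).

max(|x_i - y_i|) = max(|7 - (-15)|, |-20 - (-10)|, |19 - 12|, |-17 - 2|, |-16 - (-17)|) = max(22, 10, 7, 19, 1) = 22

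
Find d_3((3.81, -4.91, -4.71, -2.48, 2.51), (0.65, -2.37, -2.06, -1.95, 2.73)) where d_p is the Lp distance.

(Σ|x_i - y_i|^3)^(1/3) = (|3.81 - 0.65|^3 + |-4.91 - (-2.37)|^3 + |-4.71 - (-2.06)|^3 + |-2.48 - (-1.95)|^3 + |2.51 - 2.73|^3)^(1/3)
= (3.16^3 + 2.54^3 + 2.65^3 + 0.53^3 + 0.22^3)^(1/3) ≈ (31.5545 + 16.3871 + 18.6096 + 0.1489 + 0.0106)^(1/3) = (66.7107)^(1/3) ≈ 4.0557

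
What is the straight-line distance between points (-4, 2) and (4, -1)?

√(Σ(x_i - y_i)²) = √((-4 - 4)² + (2 - (-1))²)
= √((-8)² + 3²) = √(64 + 9) = √73 ≈ 8.544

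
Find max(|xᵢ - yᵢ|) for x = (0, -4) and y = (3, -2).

max(|x_i - y_i|) = max(|0 - 3|, |-4 - (-2)|) = max(3, 2) = 3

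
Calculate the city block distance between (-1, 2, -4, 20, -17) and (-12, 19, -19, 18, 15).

Σ|x_i - y_i| = |-1 - (-12)| + |2 - 19| + |-4 - (-19)| + |20 - 18| + |-17 - 15| = 11 + 17 + 15 + 2 + 32 = 77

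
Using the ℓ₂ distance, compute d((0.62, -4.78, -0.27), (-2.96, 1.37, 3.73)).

(Σ|x_i - y_i|^2)^(1/2) = (|0.62 - (-2.96)|^2 + |-4.78 - 1.37|^2 + |-0.27 - 3.73|^2)^(1/2)
= (3.58^2 + 6.15^2 + 4^2)^(1/2) = (12.8164 + 37.8225 + 16)^(1/2) = (66.6389)^(1/2) ≈ 8.1633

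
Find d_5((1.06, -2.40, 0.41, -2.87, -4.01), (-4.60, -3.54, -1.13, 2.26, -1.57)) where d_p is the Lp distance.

(Σ|x_i - y_i|^5)^(1/5) = (|1.06 - (-4.6)|^5 + |-2.4 - (-3.54)|^5 + |0.41 - (-1.13)|^5 + |-2.87 - 2.26|^5 + |-4.01 - (-1.57)|^5)^(1/5)
= (5.66^5 + 1.14^5 + 1.54^5 + 5.13^5 + 2.44^5)^(1/5) ≈ (5808.7429 + 1.9254 + 8.6617 + 3552.9314 + 86.4867)^(1/5) = (9458.7481)^(1/5) ≈ 6.2397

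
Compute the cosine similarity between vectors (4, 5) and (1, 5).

With u = (4, 5), v = (1, 5):
u·v = 4·1 + 5·5 = 4 + 25 = 29.
|u| = √(4² + 5²) = √41, |v| = √(1² + 5²) = √26, so |u||v| = √(41·26) = √1066.
cos θ = (u·v)/(|u||v|) = 29/√1066 ≈ 0.8882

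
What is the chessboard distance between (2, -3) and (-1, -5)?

max(|x_i - y_i|) = max(|2 - (-1)|, |-3 - (-5)|) = max(3, 2) = 3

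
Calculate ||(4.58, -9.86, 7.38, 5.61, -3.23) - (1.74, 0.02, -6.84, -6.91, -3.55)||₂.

√(Σ(x_i - y_i)²) = √((4.58 - 1.74)² + (-9.86 - 0.02)² + (7.38 - (-6.84))² + (5.61 - (-6.91))² + (-3.23 - (-3.55))²)
= √(2.84² + (-9.88)² + 14.22² + 12.52² + 0.32²) = √(8.0656 + 97.6144 + 202.2084 + 156.7504 + 0.1024) = √464.7412 ≈ 21.5579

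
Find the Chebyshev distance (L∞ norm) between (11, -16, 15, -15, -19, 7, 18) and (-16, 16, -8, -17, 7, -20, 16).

max(|x_i - y_i|) = max(|11 - (-16)|, |-16 - 16|, |15 - (-8)|, |-15 - (-17)|, |-19 - 7|, |7 - (-20)|, |18 - 16|) = max(27, 32, 23, 2, 26, 27, 2) = 32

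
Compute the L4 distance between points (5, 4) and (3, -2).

(Σ|x_i - y_i|^4)^(1/4) = (|5 - 3|^4 + |4 - (-2)|^4)^(1/4)
= (2^4 + 6^4)^(1/4) = (16 + 1296)^(1/4) = (1312)^(1/4) ≈ 6.0184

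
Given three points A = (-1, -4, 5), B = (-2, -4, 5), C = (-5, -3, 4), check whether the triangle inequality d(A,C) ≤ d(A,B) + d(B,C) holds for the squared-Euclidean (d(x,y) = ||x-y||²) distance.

d(A,B) = 1² + 0² + 0² = 1, d(B,C) = 3² + 1² + 1² = 11, d(A,C) = 4² + 1² + 1² = 18.
d(A,C) = 18 > 1 + 11 = 12. Triangle inequality is VIOLATED. (Squared-Euclidean is not a metric — this is a counterexample.)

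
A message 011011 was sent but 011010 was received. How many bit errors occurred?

Differing positions: 6. Hamming distance = 1.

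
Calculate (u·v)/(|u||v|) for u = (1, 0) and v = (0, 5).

With u = (1, 0), v = (0, 5):
u·v = 1·0 + 0·5 = 0 + 0 = 0.
|u| = √(1² + 0²) = √1, |v| = √(0² + 5²) = √25, so |u||v| = √(1·25) = √25 = 5.
cos θ = (u·v)/(|u||v|) = 0/5 = 0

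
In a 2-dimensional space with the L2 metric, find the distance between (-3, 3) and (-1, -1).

(Σ|x_i - y_i|^2)^(1/2) = (|-3 - (-1)|^2 + |3 - (-1)|^2)^(1/2)
= (2^2 + 4^2)^(1/2) = (4 + 16)^(1/2) = (20)^(1/2) ≈ 4.4721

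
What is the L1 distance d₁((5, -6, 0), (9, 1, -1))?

Σ|x_i - y_i| = |5 - 9| + |-6 - 1| + |0 - (-1)| = 4 + 7 + 1 = 12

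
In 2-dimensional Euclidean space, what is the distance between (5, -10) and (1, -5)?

√(Σ(x_i - y_i)²) = √((5 - 1)² + (-10 - (-5))²)
= √(4² + (-5)²) = √(16 + 25) = √41 ≈ 6.4031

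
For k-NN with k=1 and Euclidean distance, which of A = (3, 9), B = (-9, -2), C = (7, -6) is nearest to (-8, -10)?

Distances: d(A) ≈ 21.9545, d(B) ≈ 8.0623, d(C) ≈ 15.5242. Nearest: B = (-9, -2) with distance 8.0623.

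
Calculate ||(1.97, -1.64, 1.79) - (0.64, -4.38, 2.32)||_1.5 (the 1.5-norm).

(Σ|x_i - y_i|^1.5)^(1/1.5) = (|1.97 - 0.64|^1.5 + |-1.64 - (-4.38)|^1.5 + |1.79 - 2.32|^1.5)^(1/1.5)
= (1.33^1.5 + 2.74^1.5 + 0.53^1.5)^(1/1.5) ≈ (1.5338 + 4.5355 + 0.3858)^(1/1.5) = (6.4551)^(1/1.5) ≈ 3.4669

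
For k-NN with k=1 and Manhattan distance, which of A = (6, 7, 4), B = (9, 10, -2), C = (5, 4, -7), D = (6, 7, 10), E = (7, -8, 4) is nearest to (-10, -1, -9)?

Distances: d(A) = 37, d(B) = 37, d(C) = 22, d(D) = 43, d(E) = 37. Nearest: C = (5, 4, -7) with distance 22.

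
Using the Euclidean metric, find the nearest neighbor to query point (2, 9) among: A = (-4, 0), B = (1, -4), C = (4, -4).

Distances: d(A) ≈ 10.8167, d(B) ≈ 13.0384, d(C) ≈ 13.1529. Nearest: A = (-4, 0) with distance 10.8167.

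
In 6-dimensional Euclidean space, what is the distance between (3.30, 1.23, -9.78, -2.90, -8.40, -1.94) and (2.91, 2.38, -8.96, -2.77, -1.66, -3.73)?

√(Σ(x_i - y_i)²) = √((3.3 - 2.91)² + (1.23 - 2.38)² + (-9.78 - (-8.96))² + (-2.9 - (-2.77))² + (-8.4 - (-1.66))² + (-1.94 - (-3.73))²)
= √(0.39² + (-1.15)² + (-0.82)² + (-0.13)² + (-6.74)² + 1.79²) = √(0.1521 + 1.3225 + 0.6724 + 0.0169 + 45.4276 + 3.2041) = √50.7956 ≈ 7.1271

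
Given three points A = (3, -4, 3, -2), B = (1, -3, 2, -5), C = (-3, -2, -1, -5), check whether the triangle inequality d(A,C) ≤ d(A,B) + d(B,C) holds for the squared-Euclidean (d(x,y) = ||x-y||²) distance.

d(A,B) = 2² + 1² + 1² + 3² = 15, d(B,C) = 4² + 1² + 3² + 0² = 26, d(A,C) = 6² + 2² + 4² + 3² = 65.
d(A,C) = 65 > 15 + 26 = 41. Triangle inequality is VIOLATED. (Squared-Euclidean is not a metric — this is a counterexample.)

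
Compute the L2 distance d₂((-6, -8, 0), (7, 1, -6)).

√(Σ(x_i - y_i)²) = √((-6 - 7)² + (-8 - 1)² + (0 - (-6))²)
= √((-13)² + (-9)² + 6²) = √(169 + 81 + 36) = √286 ≈ 16.9115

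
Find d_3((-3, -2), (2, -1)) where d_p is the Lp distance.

(Σ|x_i - y_i|^3)^(1/3) = (|-3 - 2|^3 + |-2 - (-1)|^3)^(1/3)
= (5^3 + 1^3)^(1/3) = (125 + 1)^(1/3) = (126)^(1/3) ≈ 5.0133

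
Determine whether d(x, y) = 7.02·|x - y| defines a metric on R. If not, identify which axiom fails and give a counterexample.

Yes. Since |x - y| is a metric on R and 7.02 > 0, the positive scalar multiple 7.02·|x - y| is also a metric: scaling by a positive constant preserves non-negativity, identity (d=0 ⟺ |x-y|=0 ⟺ x=y), symmetry, and the triangle inequality.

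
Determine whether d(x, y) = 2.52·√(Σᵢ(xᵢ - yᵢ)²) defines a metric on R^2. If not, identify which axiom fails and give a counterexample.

Yes. The L2 (Euclidean) norm induces a metric on R^2, and multiplying a metric by a positive constant 2.52 > 0 preserves all four axioms: non-negativity (2.52·||x-y|| ≥ 0), identity (2.52·||x-y|| = 0 ⟺ ||x-y|| = 0 ⟺ x = y), symmetry (||x-y|| = ||y-x||), and the triangle inequality (2.52·||x-z|| ≤ 2.52·||x-y|| + 2.52·||y-z||). So d is a metric.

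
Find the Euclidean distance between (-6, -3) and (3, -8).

√(Σ(x_i - y_i)²) = √((-6 - 3)² + (-3 - (-8))²)
= √((-9)² + 5²) = √(81 + 25) = √106 ≈ 10.2956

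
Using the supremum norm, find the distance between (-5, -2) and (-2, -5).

max(|x_i - y_i|) = max(|-5 - (-2)|, |-2 - (-5)|) = max(3, 3) = 3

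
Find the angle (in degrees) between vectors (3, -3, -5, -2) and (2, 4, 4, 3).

With u = (3, -3, -5, -2), v = (2, 4, 4, 3):
u·v = 3·2 + (-3)·4 + (-5)·4 + (-2)·3 = 6 + (-12) + (-20) + (-6) = -32.
|u| = √(3² + (-3)² + (-5)² + (-2)²) = √47, |v| = √(2² + 4² + 4² + 3²) = √45, so |u||v| = √(47·45) = √2115.
cos θ = (u·v)/(|u||v|) = -32/√2115 ≈ -0.695817
θ = arccos(-0.695817) ≈ 134.09°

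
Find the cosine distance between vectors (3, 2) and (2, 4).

With u = (3, 2), v = (2, 4):
u·v = 3·2 + 2·4 = 6 + 8 = 14.
|u| = √(3² + 2²) = √13, |v| = √(2² + 4²) = √20, so |u||v| = √(13·20) = √260.
cos θ = (u·v)/(|u||v|) = 14/√260 ≈ 0.8682
Cosine distance = 1 - cos θ ≈ 1 - 0.8682 = 0.1318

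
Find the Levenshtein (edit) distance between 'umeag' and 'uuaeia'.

Let D[i][j] be the edit distance between the first i characters of 'umeag' and the first j characters of 'uuaeia', with D[i][0] = i, D[0][j] = j, and D[i][j] = D[i-1][j-1] if the characters match, else 1 + min(D[i-1][j], D[i][j-1], D[i-1][j-1]). Filling the table (rows: prefixes of 'umeag', columns: prefixes of 'uuaeia'):
     ε  u  u  a  e  i  a
  ε  0  1  2  3  4  5  6
  u  1  0  1  2  3  4  5
  m  2  1  1  2  3  4  5
  e  3  2  2  2  2  3  4
  a  4  3  3  2  3  3  3
  g  5  4  4  3  3  4  4
The bottom-right entry gives D[5][6] = 4, so no sequence of fewer than 4 edits works. Backtracking through the table gives one optimal edit sequence (4 edits):
  umeag → uumeag (ins u @1)
  uumeag → uuaeag (sub m→a @3)
  uuaeag → uuaeig (sub a→i @5)
  uuaeig → uuaeia (sub g→a @6)
Edit distance = 4.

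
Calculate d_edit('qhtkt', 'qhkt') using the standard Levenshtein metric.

Let D[i][j] be the edit distance between the first i characters of 'qhtkt' and the first j characters of 'qhkt', with D[i][0] = i, D[0][j] = j, and D[i][j] = D[i-1][j-1] if the characters match, else 1 + min(D[i-1][j], D[i][j-1], D[i-1][j-1]). Filling the table (rows: prefixes of 'qhtkt', columns: prefixes of 'qhkt'):
     ε  q  h  k  t
  ε  0  1  2  3  4
  q  1  0  1  2  3
  h  2  1  0  1  2
  t  3  2  1  1  1
  k  4  3  2  1  2
  t  5  4  3  2  1
The bottom-right entry gives D[5][4] = 1, so no sequence of fewer than 1 edit works. Backtracking through the table gives one optimal edit sequence (1 edit):
  qhtkt → qhkt (del t @3)
Edit distance = 1.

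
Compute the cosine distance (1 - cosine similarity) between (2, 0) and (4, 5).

With u = (2, 0), v = (4, 5):
u·v = 2·4 + 0·5 = 8 + 0 = 8.
|u| = √(2² + 0²) = √4, |v| = √(4² + 5²) = √41, so |u||v| = √(4·41) = √164.
cos θ = (u·v)/(|u||v|) = 8/√164 ≈ 0.6247
Cosine distance = 1 - cos θ ≈ 1 - 0.6247 = 0.3753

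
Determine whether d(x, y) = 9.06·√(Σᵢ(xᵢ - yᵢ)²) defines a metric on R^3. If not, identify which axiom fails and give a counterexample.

Yes. The L2 (Euclidean) norm induces a metric on R^3, and multiplying a metric by a positive constant 9.06 > 0 preserves all four axioms: non-negativity (9.06·||x-y|| ≥ 0), identity (9.06·||x-y|| = 0 ⟺ ||x-y|| = 0 ⟺ x = y), symmetry (||x-y|| = ||y-x||), and the triangle inequality (9.06·||x-z|| ≤ 9.06·||x-y|| + 9.06·||y-z||). So d is a metric.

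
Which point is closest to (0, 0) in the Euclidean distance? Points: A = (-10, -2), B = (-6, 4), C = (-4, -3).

Distances: d(A) ≈ 10.198, d(B) ≈ 7.2111, d(C) = 5. Nearest: C = (-4, -3) with distance 5.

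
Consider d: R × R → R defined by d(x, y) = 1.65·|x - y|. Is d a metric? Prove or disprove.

Yes. Since |x - y| is a metric on R and 1.65 > 0, the positive scalar multiple 1.65·|x - y| is also a metric: scaling by a positive constant preserves non-negativity, identity (d=0 ⟺ |x-y|=0 ⟺ x=y), symmetry, and the triangle inequality.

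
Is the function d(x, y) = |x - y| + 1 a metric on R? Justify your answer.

No. d fails identity of indiscernibles (specifically d(x,x) = 0): d(7, 7) = |7 - 7| + 1 = 0 + 1 = 1 ≠ 0.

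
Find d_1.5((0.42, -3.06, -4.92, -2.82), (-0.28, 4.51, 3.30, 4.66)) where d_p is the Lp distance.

(Σ|x_i - y_i|^1.5)^(1/1.5) = (|0.42 - (-0.28)|^1.5 + |-3.06 - 4.51|^1.5 + |-4.92 - 3.3|^1.5 + |-2.82 - 4.66|^1.5)^(1/1.5)
= (0.7^1.5 + 7.57^1.5 + 8.22^1.5 + 7.48^1.5)^(1/1.5) ≈ (0.5857 + 20.8278 + 23.5672 + 20.4575)^(1/1.5) = (65.4382)^(1/1.5) ≈ 16.2388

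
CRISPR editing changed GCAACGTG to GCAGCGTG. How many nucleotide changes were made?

Differing positions: 4. Hamming distance = 1.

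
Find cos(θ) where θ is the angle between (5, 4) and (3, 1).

With u = (5, 4), v = (3, 1):
u·v = 5·3 + 4·1 = 15 + 4 = 19.
|u| = √(5² + 4²) = √41, |v| = √(3² + 1²) = √10, so |u||v| = √(41·10) = √410.
cos θ = (u·v)/(|u||v|) = 19/√410 ≈ 0.9383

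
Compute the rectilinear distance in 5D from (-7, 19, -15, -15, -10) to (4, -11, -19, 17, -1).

Σ|x_i - y_i| = |-7 - 4| + |19 - (-11)| + |-15 - (-19)| + |-15 - 17| + |-10 - (-1)| = 11 + 30 + 4 + 32 + 9 = 86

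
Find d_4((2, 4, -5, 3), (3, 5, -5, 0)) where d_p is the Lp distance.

(Σ|x_i - y_i|^4)^(1/4) = (|2 - 3|^4 + |4 - 5|^4 + |-5 - (-5)|^4 + |3 - 0|^4)^(1/4)
= (1^4 + 1^4 + 0^4 + 3^4)^(1/4) = (1 + 1 + 0 + 81)^(1/4) = (83)^(1/4) ≈ 3.0183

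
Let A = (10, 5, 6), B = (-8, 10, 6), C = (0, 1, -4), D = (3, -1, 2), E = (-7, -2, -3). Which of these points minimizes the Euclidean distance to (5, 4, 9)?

Distances: d(A) ≈ 5.9161, d(B) ≈ 14.6287, d(C) ≈ 14.2478, d(D) ≈ 8.8318, d(E) = 18. Nearest: A = (10, 5, 6) with distance 5.9161.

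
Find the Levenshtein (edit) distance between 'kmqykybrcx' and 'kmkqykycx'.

Let D[i][j] be the edit distance between the first i characters of 'kmqykybrcx' and the first j characters of 'kmkqykycx', with D[i][0] = i, D[0][j] = j, and D[i][j] = D[i-1][j-1] if the characters match, else 1 + min(D[i-1][j], D[i][j-1], D[i-1][j-1]). Filling the table (rows: prefixes of 'kmqykybrcx', columns: prefixes of 'kmkqykycx'):
     ε  k  m  k  q  y  k  y  c  x
  ε  0  1  2  3  4  5  6  7  8  9
  k  1  0  1  2  3  4  5  6  7  8
  m  2  1  0  1  2  3  4  5  6  7
  q  3  2  1  1  1  2  3  4  5  6
  y  4  3  2  2  2  1  2  3  4  5
  k  5  4  3  2  3  2  1  2  3  4
  y  6  5  4  3  3  3  2  1  2  3
  b  7  6  5  4  4  4  3  2  2  3
  r  8  7  6  5  5  5  4  3  3  3
  c  9  8  7  6  6  6  5  4  3  4
  x 10  9  8  7  7  7  6  5  4  3
The bottom-right entry gives D[10][9] = 3, so no sequence of fewer than 3 edits works. Backtracking through the table gives one optimal edit sequence (3 edits):
  kmqykybrcx → kmkqykybrcx (ins k @3)
  kmkqykybrcx → kmkqykyrcx (del b @8)
  kmkqykyrcx → kmkqykycx (del r @8)
Edit distance = 3.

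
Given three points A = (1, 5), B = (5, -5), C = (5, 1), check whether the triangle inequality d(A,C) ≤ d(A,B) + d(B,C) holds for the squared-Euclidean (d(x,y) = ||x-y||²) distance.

d(A,B) = 4² + 10² = 116, d(B,C) = 0² + 6² = 36, d(A,C) = 4² + 4² = 32.
d(A,C) = 32 ≤ 116 + 36 = 152. Triangle inequality is satisfied.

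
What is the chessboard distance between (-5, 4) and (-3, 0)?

max(|x_i - y_i|) = max(|-5 - (-3)|, |4 - 0|) = max(2, 4) = 4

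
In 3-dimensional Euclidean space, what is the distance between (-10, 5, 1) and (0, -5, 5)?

√(Σ(x_i - y_i)²) = √((-10 - 0)² + (5 - (-5))² + (1 - 5)²)
= √((-10)² + 10² + (-4)²) = √(100 + 100 + 16) = √216 ≈ 14.6969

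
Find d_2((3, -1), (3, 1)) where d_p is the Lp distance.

(Σ|x_i - y_i|^2)^(1/2) = (|3 - 3|^2 + |-1 - 1|^2)^(1/2)
= (0^2 + 2^2)^(1/2) = (0 + 4)^(1/2) = (4)^(1/2) = 2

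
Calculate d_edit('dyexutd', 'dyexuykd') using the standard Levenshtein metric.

Let D[i][j] be the edit distance between the first i characters of 'dyexutd' and the first j characters of 'dyexuykd', with D[i][0] = i, D[0][j] = j, and D[i][j] = D[i-1][j-1] if the characters match, else 1 + min(D[i-1][j], D[i][j-1], D[i-1][j-1]). Filling the table (rows: prefixes of 'dyexutd', columns: prefixes of 'dyexuykd'):
     ε  d  y  e  x  u  y  k  d
  ε  0  1  2  3  4  5  6  7  8
  d  1  0  1  2  3  4  5  6  7
  y  2  1  0  1  2  3  4  5  6
  e  3  2  1  0  1  2  3  4  5
  x  4  3  2  1  0  1  2  3  4
  u  5  4  3  2  1  0  1  2  3
  t  6  5  4  3  2  1  1  2  3
  d  7  6  5  4  3  2  2  2  2
The bottom-right entry gives D[7][8] = 2, so no sequence of fewer than 2 edits works. Backtracking through the table gives one optimal edit sequence (2 edits):
  dyexutd → dyexuytd (ins y @6)
  dyexuytd → dyexuykd (sub t→k @7)
Edit distance = 2.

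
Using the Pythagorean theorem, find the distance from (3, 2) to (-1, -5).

√(Σ(x_i - y_i)²) = √((3 - (-1))² + (2 - (-5))²)
= √(4² + 7²) = √(16 + 49) = √65 ≈ 8.0623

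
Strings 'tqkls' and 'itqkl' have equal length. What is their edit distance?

Let D[i][j] be the edit distance between the first i characters of 'tqkls' and the first j characters of 'itqkl', with D[i][0] = i, D[0][j] = j, and D[i][j] = D[i-1][j-1] if the characters match, else 1 + min(D[i-1][j], D[i][j-1], D[i-1][j-1]). Filling the table (rows: prefixes of 'tqkls', columns: prefixes of 'itqkl'):
     ε  i  t  q  k  l
  ε  0  1  2  3  4  5
  t  1  1  1  2  3  4
  q  2  2  2  1  2  3
  k  3  3  3  2  1  2
  l  4  4  4  3  2  1
  s  5  5  5  4  3  2
The bottom-right entry gives D[5][5] = 2, so no sequence of fewer than 2 edits works. Backtracking through the table gives one optimal edit sequence (2 edits):
  tqkls → itqkls (ins i @1)
  itqkls → itqkl (del s @6)
Edit distance = 2.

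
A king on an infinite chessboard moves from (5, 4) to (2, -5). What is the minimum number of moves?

max(|x_i - y_i|) = max(|5 - 2|, |4 - (-5)|) = max(3, 9) = 9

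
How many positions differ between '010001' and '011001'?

Differing positions: 3. Hamming distance = 1.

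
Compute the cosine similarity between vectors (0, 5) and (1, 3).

With u = (0, 5), v = (1, 3):
u·v = 0·1 + 5·3 = 0 + 15 = 15.
|u| = √(0² + 5²) = √25, |v| = √(1² + 3²) = √10, so |u||v| = √(25·10) = √250.
cos θ = (u·v)/(|u||v|) = 15/√250 ≈ 0.9487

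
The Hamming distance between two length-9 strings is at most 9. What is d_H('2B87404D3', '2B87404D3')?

Differing positions: none. Hamming distance = 0. The maximum possible Hamming distance for length-9 strings is 9, so d_H/9 = 0/9 = 0.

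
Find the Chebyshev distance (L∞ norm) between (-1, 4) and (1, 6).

max(|x_i - y_i|) = max(|-1 - 1|, |4 - 6|) = max(2, 2) = 2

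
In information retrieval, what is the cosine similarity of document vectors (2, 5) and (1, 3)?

With u = (2, 5), v = (1, 3):
u·v = 2·1 + 5·3 = 2 + 15 = 17.
|u| = √(2² + 5²) = √29, |v| = √(1² + 3²) = √10, so |u||v| = √(29·10) = √290.
cos θ = (u·v)/(|u||v|) = 17/√290 ≈ 0.9983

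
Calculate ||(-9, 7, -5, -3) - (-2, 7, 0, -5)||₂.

√(Σ(x_i - y_i)²) = √((-9 - (-2))² + (7 - 7)² + (-5 - 0)² + (-3 - (-5))²)
= √((-7)² + 0² + (-5)² + 2²) = √(49 + 0 + 25 + 4) = √78 ≈ 8.8318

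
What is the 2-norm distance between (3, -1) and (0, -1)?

(Σ|x_i - y_i|^2)^(1/2) = (|3 - 0|^2 + |-1 - (-1)|^2)^(1/2)
= (3^2 + 0^2)^(1/2) = (9 + 0)^(1/2) = (9)^(1/2) = 3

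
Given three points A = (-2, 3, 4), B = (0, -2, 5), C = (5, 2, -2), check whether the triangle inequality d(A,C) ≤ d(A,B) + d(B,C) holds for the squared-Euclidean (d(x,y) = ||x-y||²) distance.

d(A,B) = 2² + 5² + 1² = 30, d(B,C) = 5² + 4² + 7² = 90, d(A,C) = 7² + 1² + 6² = 86.
d(A,C) = 86 ≤ 30 + 90 = 120. Triangle inequality is satisfied.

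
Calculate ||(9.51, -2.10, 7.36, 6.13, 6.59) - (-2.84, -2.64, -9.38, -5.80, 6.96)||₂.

√(Σ(x_i - y_i)²) = √((9.51 - (-2.84))² + (-2.1 - (-2.64))² + (7.36 - (-9.38))² + (6.13 - (-5.8))² + (6.59 - 6.96)²)
= √(12.35² + 0.54² + 16.74² + 11.93² + (-0.37)²) = √(152.5225 + 0.2916 + 280.2276 + 142.3249 + 0.1369) = √575.5035 ≈ 23.9897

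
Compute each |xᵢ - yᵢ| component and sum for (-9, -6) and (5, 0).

Σ|x_i - y_i| = |-9 - 5| + |-6 - 0| = 14 + 6 = 20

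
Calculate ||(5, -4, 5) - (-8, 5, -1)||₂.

√(Σ(x_i - y_i)²) = √((5 - (-8))² + (-4 - 5)² + (5 - (-1))²)
= √(13² + (-9)² + 6²) = √(169 + 81 + 36) = √286 ≈ 16.9115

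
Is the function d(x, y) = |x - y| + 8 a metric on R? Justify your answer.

No. d fails identity of indiscernibles (specifically d(x,x) = 0): d(1, 1) = |1 - 1| + 8 = 0 + 8 = 8 ≠ 0.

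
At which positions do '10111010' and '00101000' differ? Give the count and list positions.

Differing positions: 1, 4, 7. Hamming distance = 3.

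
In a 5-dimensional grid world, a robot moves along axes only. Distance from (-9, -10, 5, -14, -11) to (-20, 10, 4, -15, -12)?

Σ|x_i - y_i| = |-9 - (-20)| + |-10 - 10| + |5 - 4| + |-14 - (-15)| + |-11 - (-12)| = 11 + 20 + 1 + 1 + 1 = 34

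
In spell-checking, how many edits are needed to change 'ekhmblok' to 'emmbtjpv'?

Let D[i][j] be the edit distance between the first i characters of 'ekhmblok' and the first j characters of 'emmbtjpv', with D[i][0] = i, D[0][j] = j, and D[i][j] = D[i-1][j-1] if the characters match, else 1 + min(D[i-1][j], D[i][j-1], D[i-1][j-1]). Filling the table (rows: prefixes of 'ekhmblok', columns: prefixes of 'emmbtjpv'):
     ε  e  m  m  b  t  j  p  v
  ε  0  1  2  3  4  5  6  7  8
  e  1  0  1  2  3  4  5  6  7
  k  2  1  1  2  3  4  5  6  7
  h  3  2  2  2  3  4  5  6  7
  m  4  3  2  2  3  4  5  6  7
  b  5  4  3  3  2  3  4  5  6
  l  6  5  4  4  3  3  4  5  6
  o  7  6  5  5  4  4  4  5  6
  k  8  7  6  6  5  5  5  5  6
The bottom-right entry gives D[8][8] = 6, so no sequence of fewer than 6 edits works. Backtracking through the table gives one optimal edit sequence (6 edits):
  ekhmblok → ehmblok (del k @2)
  ehmblok → emmblok (sub h→m @2)
  emmblok → emmbtlok (ins t @5)
  emmbtlok → emmbtjok (sub l→j @6)
  emmbtjok → emmbtjpk (sub o→p @7)
  emmbtjpk → emmbtjpv (sub k→v @8)
Edit distance = 6.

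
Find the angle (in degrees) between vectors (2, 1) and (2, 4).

With u = (2, 1), v = (2, 4):
u·v = 2·2 + 1·4 = 4 + 4 = 8.
|u| = √(2² + 1²) = √5, |v| = √(2² + 4²) = √20, so |u||v| = √(5·20) = √100 = 10.
cos θ = (u·v)/(|u||v|) = 8/10 = 0.8
θ = arccos(0.8) ≈ 36.87°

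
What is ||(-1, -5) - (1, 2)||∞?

max(|x_i - y_i|) = max(|-1 - 1|, |-5 - 2|) = max(2, 7) = 7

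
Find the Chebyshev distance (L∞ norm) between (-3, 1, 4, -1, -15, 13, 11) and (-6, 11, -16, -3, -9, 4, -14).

max(|x_i - y_i|) = max(|-3 - (-6)|, |1 - 11|, |4 - (-16)|, |-1 - (-3)|, |-15 - (-9)|, |13 - 4|, |11 - (-14)|) = max(3, 10, 20, 2, 6, 9, 25) = 25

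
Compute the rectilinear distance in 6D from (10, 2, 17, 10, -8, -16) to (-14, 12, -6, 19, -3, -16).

Σ|x_i - y_i| = |10 - (-14)| + |2 - 12| + |17 - (-6)| + |10 - 19| + |-8 - (-3)| + |-16 - (-16)| = 24 + 10 + 23 + 9 + 5 + 0 = 71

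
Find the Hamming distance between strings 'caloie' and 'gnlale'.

Differing positions: 1, 2, 4, 5. Hamming distance = 4.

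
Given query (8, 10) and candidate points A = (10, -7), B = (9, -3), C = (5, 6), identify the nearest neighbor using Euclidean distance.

Distances: d(A) ≈ 17.1172, d(B) ≈ 13.0384, d(C) = 5. Nearest: C = (5, 6) with distance 5.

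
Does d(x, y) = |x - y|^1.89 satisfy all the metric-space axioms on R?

No. d(x,y) = |x-y|^1.89 fails the triangle inequality since p = 1.89 > 1. Counterexample: x = 0, y = 10, z = 15. d(x,z) = |0 - 15|^1.89 = 15^1.89 ≈ 167.0369, but d(x,y) + d(y,z) = 10^1.89 + 5^1.89 ≈ 77.6247 + 20.9437 = 98.5684. Since 167.0369 > 98.5684, the triangle inequality is violated.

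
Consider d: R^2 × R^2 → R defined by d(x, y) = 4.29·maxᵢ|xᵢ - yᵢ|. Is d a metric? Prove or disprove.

Yes. The L∞ (Chebyshev) norm induces a metric on R^2, and multiplying a metric by a positive constant 4.29 > 0 preserves all four axioms: non-negativity (4.29·||x-y|| ≥ 0), identity (4.29·||x-y|| = 0 ⟺ ||x-y|| = 0 ⟺ x = y), symmetry (||x-y|| = ||y-x||), and the triangle inequality (4.29·||x-z|| ≤ 4.29·||x-y|| + 4.29·||y-z||). So d is a metric.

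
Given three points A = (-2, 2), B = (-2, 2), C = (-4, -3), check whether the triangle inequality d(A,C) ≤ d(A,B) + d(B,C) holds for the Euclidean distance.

d(A,B) = √(0² + 0²) = √0 = 0, d(B,C) = √(2² + 5²) = √29 ≈ 5.3852, d(A,C) = √(2² + 5²) = √29 ≈ 5.3852.
d(A,C) ≈ 5.3852 ≤ 0 + 5.3852 = 5.3852. Triangle inequality is satisfied.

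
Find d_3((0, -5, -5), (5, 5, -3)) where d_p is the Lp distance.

(Σ|x_i - y_i|^3)^(1/3) = (|0 - 5|^3 + |-5 - 5|^3 + |-5 - (-3)|^3)^(1/3)
= (5^3 + 10^3 + 2^3)^(1/3) = (125 + 1000 + 8)^(1/3) = (1133)^(1/3) ≈ 10.425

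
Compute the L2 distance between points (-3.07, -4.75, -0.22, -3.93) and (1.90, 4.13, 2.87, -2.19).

(Σ|x_i - y_i|^2)^(1/2) = (|-3.07 - 1.9|^2 + |-4.75 - 4.13|^2 + |-0.22 - 2.87|^2 + |-3.93 - (-2.19)|^2)^(1/2)
= (4.97^2 + 8.88^2 + 3.09^2 + 1.74^2)^(1/2) = (24.7009 + 78.8544 + 9.5481 + 3.0276)^(1/2) = (116.131)^(1/2) ≈ 10.7764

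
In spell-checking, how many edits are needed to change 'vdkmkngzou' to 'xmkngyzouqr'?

Let D[i][j] be the edit distance between the first i characters of 'vdkmkngzou' and the first j characters of 'xmkngyzouqr', with D[i][0] = i, D[0][j] = j, and D[i][j] = D[i-1][j-1] if the characters match, else 1 + min(D[i-1][j], D[i][j-1], D[i-1][j-1]). Filling the table (rows: prefixes of 'vdkmkngzou', columns: prefixes of 'xmkngyzouqr'):
     ε  x  m  k  n  g  y  z  o  u  q  r
  ε  0  1  2  3  4  5  6  7  8  9 10 11
  v  1  1  2  3  4  5  6  7  8  9 10 11
  d  2  2  2  3  4  5  6  7  8  9 10 11
  k  3  3  3  2  3  4  5  6  7  8  9 10
  m  4  4  3  3  3  4  5  6  7  8  9 10
  k  5  5  4  3  4  4  5  6  7  8  9 10
  n  6  6  5  4  3  4  5  6  7  8  9 10
  g  7  7  6  5  4  3  4  5  6  7  8  9
  z  8  8  7  6  5  4  4  4  5  6  7  8
  o  9  9  8  7  6  5  5  5  4  5  6  7
  u 10 10  9  8  7  6  6  6  5  4  5  6
The bottom-right entry gives D[10][11] = 6, so no sequence of fewer than 6 edits works. Backtracking through the table gives one optimal edit sequence (6 edits):
  vdkmkngzou → dkmkngzou (del v @1)
  dkmkngzou → kmkngzou (del d @1)
  kmkngzou → xmkngzou (sub k→x @1)
  xmkngzou → xmkngyzou (ins y @6)
  xmkngyzou → xmkngyzouq (ins q @10)
  xmkngyzouq → xmkngyzouqr (ins r @11)
Edit distance = 6.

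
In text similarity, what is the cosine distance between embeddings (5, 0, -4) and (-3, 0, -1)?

With u = (5, 0, -4), v = (-3, 0, -1):
u·v = 5·(-3) + 0·0 + (-4)·(-1) = (-15) + 0 + 4 = -11.
|u| = √(5² + 0² + (-4)²) = √41, |v| = √((-3)² + 0² + (-1)²) = √10, so |u||v| = √(41·10) = √410.
cos θ = (u·v)/(|u||v|) = -11/√410 ≈ -0.5433
Cosine distance = 1 - cos θ ≈ 1 - (-0.5433) = 1.5433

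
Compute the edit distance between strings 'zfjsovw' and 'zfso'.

Let D[i][j] be the edit distance between the first i characters of 'zfjsovw' and the first j characters of 'zfso', with D[i][0] = i, D[0][j] = j, and D[i][j] = D[i-1][j-1] if the characters match, else 1 + min(D[i-1][j], D[i][j-1], D[i-1][j-1]). Filling the table (rows: prefixes of 'zfjsovw', columns: prefixes of 'zfso'):
     ε  z  f  s  o
  ε  0  1  2  3  4
  z  1  0  1  2  3
  f  2  1  0  1  2
  j  3  2  1  1  2
  s  4  3  2  1  2
  o  5  4  3  2  1
  v  6  5  4  3  2
  w  7  6  5  4  3
The bottom-right entry gives D[7][4] = 3, so no sequence of fewer than 3 edits works. Backtracking through the table gives one optimal edit sequence (3 edits):
  zfjsovw → zfsovw (del j @3)
  zfsovw → zfsow (del v @5)
  zfsow → zfso (del w @5)
Edit distance = 3.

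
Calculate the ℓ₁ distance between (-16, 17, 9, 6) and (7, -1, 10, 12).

Σ|x_i - y_i| = |-16 - 7| + |17 - (-1)| + |9 - 10| + |6 - 12| = 23 + 18 + 1 + 6 = 48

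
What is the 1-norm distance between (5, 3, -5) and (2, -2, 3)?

Σ|x_i - y_i| = |5 - 2| + |3 - (-2)| + |-5 - 3| = 3 + 5 + 8 = 16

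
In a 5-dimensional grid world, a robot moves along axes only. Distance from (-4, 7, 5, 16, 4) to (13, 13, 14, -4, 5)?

Σ|x_i - y_i| = |-4 - 13| + |7 - 13| + |5 - 14| + |16 - (-4)| + |4 - 5| = 17 + 6 + 9 + 20 + 1 = 53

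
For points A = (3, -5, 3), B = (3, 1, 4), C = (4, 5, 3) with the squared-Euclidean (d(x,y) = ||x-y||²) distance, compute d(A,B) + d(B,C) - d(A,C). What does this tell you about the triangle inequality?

d(A,B) = 0² + 6² + 1² = 37, d(B,C) = 1² + 4² + 1² = 18, d(A,C) = 1² + 10² + 0² = 101.
d(A,B) + d(B,C) - d(A,C) = 37 + 18 - 101 = 55 - 101 = -46. This is < 0, so the triangle inequality FAILS for these points (squared-Euclidean is not a metric).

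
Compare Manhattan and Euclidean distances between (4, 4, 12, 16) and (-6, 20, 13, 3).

L1 = |4 - (-6)| + |4 - 20| + |12 - 13| + |16 - 3| = 10 + 16 + 1 + 13 = 40
L2 = √(10² + 16² + 1² + 13²) = √526 ≈ 22.9347
L1 ≥ L2 always (equality iff movement is along one axis); L1 > L2 here.
Ratio L1/L2 = 40/√526 ≈ 1.7441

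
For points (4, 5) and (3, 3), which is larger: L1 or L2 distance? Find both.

L1 = |4 - 3| + |5 - 3| = 1 + 2 = 3
L2 = √(1² + 2²) = √5 ≈ 2.2361
L1 ≥ L2 always (equality iff movement is along one axis); L1 > L2 here.
Ratio L1/L2 = 3/√5 ≈ 1.3416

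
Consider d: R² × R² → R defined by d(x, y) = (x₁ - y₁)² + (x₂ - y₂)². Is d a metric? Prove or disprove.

No. The squared Euclidean distance fails the triangle inequality. Counterexample: x = (0, 0), y = (1, 5), z = (2, 10). d(x,z) = 2² + 10² = 104, but d(x,y) + d(y,z) = (1² + 5²) + (1² + 5²) = 26 + 26 = 52. Since 104 > 52, the triangle inequality is violated. (Note: √d, the ordinary Euclidean distance, IS a metric.)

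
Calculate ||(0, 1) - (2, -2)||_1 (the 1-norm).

Σ|x_i - y_i| = |0 - 2| + |1 - (-2)| = 2 + 3 = 5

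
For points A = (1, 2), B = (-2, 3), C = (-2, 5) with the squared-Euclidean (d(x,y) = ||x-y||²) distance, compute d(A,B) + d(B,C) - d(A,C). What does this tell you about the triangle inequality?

d(A,B) = 3² + 1² = 10, d(B,C) = 0² + 2² = 4, d(A,C) = 3² + 3² = 18.
d(A,B) + d(B,C) - d(A,C) = 10 + 4 - 18 = 14 - 18 = -4. This is < 0, so the triangle inequality FAILS for these points (squared-Euclidean is not a metric).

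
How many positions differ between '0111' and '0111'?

Differing positions: none. Hamming distance = 0.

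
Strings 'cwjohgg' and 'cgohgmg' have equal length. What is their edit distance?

Let D[i][j] be the edit distance between the first i characters of 'cwjohgg' and the first j characters of 'cgohgmg', with D[i][0] = i, D[0][j] = j, and D[i][j] = D[i-1][j-1] if the characters match, else 1 + min(D[i-1][j], D[i][j-1], D[i-1][j-1]). Filling the table (rows: prefixes of 'cwjohgg', columns: prefixes of 'cgohgmg'):
     ε  c  g  o  h  g  m  g
  ε  0  1  2  3  4  5  6  7
  c  1  0  1  2  3  4  5  6
  w  2  1  1  2  3  4  5  6
  j  3  2  2  2  3  4  5  6
  o  4  3  3  2  3  4  5  6
  h  5  4  4  3  2  3  4  5
  g  6  5  4  4  3  2  3  4
  g  7  6  5  5  4  3  3  3
The bottom-right entry gives D[7][7] = 3, so no sequence of fewer than 3 edits works. Backtracking through the table gives one optimal edit sequence (3 edits):
  cwjohgg → cjohgg (del w @2)
  cjohgg → cgohgg (sub j→g @2)
  cgohgg → cgohgmg (ins m @6)
Edit distance = 3.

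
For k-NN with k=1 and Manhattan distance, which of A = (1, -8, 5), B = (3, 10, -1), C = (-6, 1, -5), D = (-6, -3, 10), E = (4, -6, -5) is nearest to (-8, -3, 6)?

Distances: d(A) = 15, d(B) = 31, d(C) = 17, d(D) = 6, d(E) = 26. Nearest: D = (-6, -3, 10) with distance 6.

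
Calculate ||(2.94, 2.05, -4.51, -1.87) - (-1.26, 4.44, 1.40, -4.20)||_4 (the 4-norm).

(Σ|x_i - y_i|^4)^(1/4) = (|2.94 - (-1.26)|^4 + |2.05 - 4.44|^4 + |-4.51 - 1.4|^4 + |-1.87 - (-4.2)|^4)^(1/4)
= (4.2^4 + 2.39^4 + 5.91^4 + 2.33^4)^(1/4) ≈ (311.1696 + 32.6281 + 1219.9722 + 29.473)^(1/4) = (1593.2429)^(1/4) ≈ 6.3179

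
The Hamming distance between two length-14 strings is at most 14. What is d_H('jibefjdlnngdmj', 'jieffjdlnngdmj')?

Differing positions: 3, 4. Hamming distance = 2. The maximum possible Hamming distance for length-14 strings is 14, so d_H/14 = 2/14 ≈ 0.1429.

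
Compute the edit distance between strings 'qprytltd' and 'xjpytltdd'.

Let D[i][j] be the edit distance between the first i characters of 'qprytltd' and the first j characters of 'xjpytltdd', with D[i][0] = i, D[0][j] = j, and D[i][j] = D[i-1][j-1] if the characters match, else 1 + min(D[i-1][j], D[i][j-1], D[i-1][j-1]). Filling the table (rows: prefixes of 'qprytltd', columns: prefixes of 'xjpytltdd'):
     ε  x  j  p  y  t  l  t  d  d
  ε  0  1  2  3  4  5  6  7  8  9
  q  1  1  2  3  4  5  6  7  8  9
  p  2  2  2  2  3  4  5  6  7  8
  r  3  3  3  3  3  4  5  6  7  8
  y  4  4  4  4  3  4  5  6  7  8
  t  5  5  5  5  4  3  4  5  6  7
  l  6  6  6  6  5  4  3  4  5  6
  t  7  7  7  7  6  5  4  3  4  5
  d  8  8  8  8  7  6  5  4  3  4
The bottom-right entry gives D[8][9] = 4, so no sequence of fewer than 4 edits works. Backtracking through the table gives one optimal edit sequence (4 edits):
  qprytltd → xprytltd (sub q→x @1)
  xprytltd → xjrytltd (sub p→j @2)
  xjrytltd → xjpytltd (sub r→p @3)
  xjpytltd → xjpytltdd (ins d @8)
Edit distance = 4.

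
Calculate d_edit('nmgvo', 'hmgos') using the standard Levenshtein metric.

Let D[i][j] be the edit distance between the first i characters of 'nmgvo' and the first j characters of 'hmgos', with D[i][0] = i, D[0][j] = j, and D[i][j] = D[i-1][j-1] if the characters match, else 1 + min(D[i-1][j], D[i][j-1], D[i-1][j-1]). Filling the table (rows: prefixes of 'nmgvo', columns: prefixes of 'hmgos'):
     ε  h  m  g  o  s
  ε  0  1  2  3  4  5
  n  1  1  2  3  4  5
  m  2  2  1  2  3  4
  g  3  3  2  1  2  3
  v  4  4  3  2  2  3
  o  5  5  4  3  2  3
The bottom-right entry gives D[5][5] = 3, so no sequence of fewer than 3 edits works. Backtracking through the table gives one optimal edit sequence (3 edits):
  nmgvo → hmgvo (sub n→h @1)
  hmgvo → hmgoo (sub v→o @4)
  hmgoo → hmgos (sub o→s @5)
Edit distance = 3.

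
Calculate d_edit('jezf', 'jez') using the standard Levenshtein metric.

Let D[i][j] be the edit distance between the first i characters of 'jezf' and the first j characters of 'jez', with D[i][0] = i, D[0][j] = j, and D[i][j] = D[i-1][j-1] if the characters match, else 1 + min(D[i-1][j], D[i][j-1], D[i-1][j-1]). Filling the table (rows: prefixes of 'jezf', columns: prefixes of 'jez'):
     ε  j  e  z
  ε  0  1  2  3
  j  1  0  1  2
  e  2  1  0  1
  z  3  2  1  0
  f  4  3  2  1
The bottom-right entry gives D[4][3] = 1, so no sequence of fewer than 1 edit works. Backtracking through the table gives one optimal edit sequence (1 edit):
  jezf → jez (del f @4)
Edit distance = 1.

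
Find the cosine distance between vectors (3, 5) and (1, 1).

With u = (3, 5), v = (1, 1):
u·v = 3·1 + 5·1 = 3 + 5 = 8.
|u| = √(3² + 5²) = √34, |v| = √(1² + 1²) = √2, so |u||v| = √(34·2) = √68.
cos θ = (u·v)/(|u||v|) = 8/√68 ≈ 0.9701
Cosine distance = 1 - cos θ ≈ 1 - 0.9701 = 0.0299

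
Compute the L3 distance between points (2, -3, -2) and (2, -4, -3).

(Σ|x_i - y_i|^3)^(1/3) = (|2 - 2|^3 + |-3 - (-4)|^3 + |-2 - (-3)|^3)^(1/3)
= (0^3 + 1^3 + 1^3)^(1/3) = (0 + 1 + 1)^(1/3) = (2)^(1/3) ≈ 1.2599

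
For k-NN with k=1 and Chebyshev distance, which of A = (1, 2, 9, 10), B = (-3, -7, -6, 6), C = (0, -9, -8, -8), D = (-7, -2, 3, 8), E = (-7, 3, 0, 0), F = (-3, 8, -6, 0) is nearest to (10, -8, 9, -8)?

Distances: d(A) = 18, d(B) = 15, d(C) = 17, d(D) = 17, d(E) = 17, d(F) = 16. Nearest: B = (-3, -7, -6, 6) with distance 15.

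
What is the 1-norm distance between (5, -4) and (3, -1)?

Σ|x_i - y_i| = |5 - 3| + |-4 - (-1)| = 2 + 3 = 5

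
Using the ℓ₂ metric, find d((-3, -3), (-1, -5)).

√(Σ(x_i - y_i)²) = √((-3 - (-1))² + (-3 - (-5))²)
= √((-2)² + 2²) = √(4 + 4) = √8 ≈ 2.8284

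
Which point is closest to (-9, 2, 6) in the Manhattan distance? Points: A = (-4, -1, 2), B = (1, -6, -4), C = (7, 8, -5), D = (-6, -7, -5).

Distances: d(A) = 12, d(B) = 28, d(C) = 33, d(D) = 23. Nearest: A = (-4, -1, 2) with distance 12.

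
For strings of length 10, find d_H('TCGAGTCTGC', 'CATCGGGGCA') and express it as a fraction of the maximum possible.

Differing positions: 1, 2, 3, 4, 6, 7, 8, 9, 10. Hamming distance = 9. The maximum possible Hamming distance for length-10 strings is 10, so d_H/10 = 9/10 = 0.9.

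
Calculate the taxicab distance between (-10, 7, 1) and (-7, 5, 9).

Σ|x_i - y_i| = |-10 - (-7)| + |7 - 5| + |1 - 9| = 3 + 2 + 8 = 13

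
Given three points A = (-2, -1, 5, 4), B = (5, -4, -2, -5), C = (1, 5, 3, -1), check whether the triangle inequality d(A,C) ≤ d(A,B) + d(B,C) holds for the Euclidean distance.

d(A,B) = √(7² + 3² + 7² + 9²) = √188 ≈ 13.7113, d(B,C) = √(4² + 9² + 5² + 4²) = √138 ≈ 11.7473, d(A,C) = √(3² + 6² + 2² + 5²) = √74 ≈ 8.6023.
d(A,C) ≈ 8.6023 ≤ 13.7113 + 11.7473 = 25.4586. Triangle inequality is satisfied.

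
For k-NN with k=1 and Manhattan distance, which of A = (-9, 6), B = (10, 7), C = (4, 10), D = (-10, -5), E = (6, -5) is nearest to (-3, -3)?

Distances: d(A) = 15, d(B) = 23, d(C) = 20, d(D) = 9, d(E) = 11. Nearest: D = (-10, -5) with distance 9.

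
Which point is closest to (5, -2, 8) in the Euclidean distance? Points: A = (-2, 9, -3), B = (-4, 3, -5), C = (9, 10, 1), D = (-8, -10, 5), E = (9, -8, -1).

Distances: d(A) ≈ 17.0587, d(B) ≈ 16.5831, d(C) ≈ 14.4568, d(D) ≈ 15.5563, d(E) ≈ 11.5326. Nearest: E = (9, -8, -1) with distance 11.5326.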